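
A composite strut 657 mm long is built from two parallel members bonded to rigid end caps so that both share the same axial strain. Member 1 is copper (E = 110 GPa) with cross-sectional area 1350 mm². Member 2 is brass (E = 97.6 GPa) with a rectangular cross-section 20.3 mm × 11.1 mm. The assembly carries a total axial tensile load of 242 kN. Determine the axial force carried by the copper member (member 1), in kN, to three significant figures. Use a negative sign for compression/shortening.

211 kN

A_2 = 225.3 mm².
Equal strain + equilibrium ⇒ each member carries load in proportion to AE: A₁E₁ = 148500000 N, A₂E₂ = 21990000 N, ΣAE = 170500000 N.
F₁ = P·A₁E₁/ΣAE = 242000·148500000/170500000 = 210800 N.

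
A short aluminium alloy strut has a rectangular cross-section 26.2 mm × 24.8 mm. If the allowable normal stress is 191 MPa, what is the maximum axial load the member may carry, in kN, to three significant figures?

124 kN

A = 649.8 mm².
P_max = σ_allow · A = 191 · 649.8 = 124100 N = 124.1 kN.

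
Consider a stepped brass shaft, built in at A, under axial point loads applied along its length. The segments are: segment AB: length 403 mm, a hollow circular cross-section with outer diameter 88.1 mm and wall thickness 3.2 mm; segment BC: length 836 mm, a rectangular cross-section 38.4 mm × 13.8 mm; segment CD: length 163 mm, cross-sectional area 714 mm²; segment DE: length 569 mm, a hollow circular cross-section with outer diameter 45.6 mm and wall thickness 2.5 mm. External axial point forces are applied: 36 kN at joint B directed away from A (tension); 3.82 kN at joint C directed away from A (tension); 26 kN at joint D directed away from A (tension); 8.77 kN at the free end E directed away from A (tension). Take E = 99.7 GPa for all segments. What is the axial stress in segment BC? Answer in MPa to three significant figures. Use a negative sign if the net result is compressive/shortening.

Internal axial forces (sectioning from the free end, tension +): N_DE = 8.77 kN, N_CD = 34.77 kN, N_BC = 38.59 kN, N_AB = 74.59 kN.
A_BC = 529.9 mm².
σ_BC = N_BC/A_BC = 38590/529.9 = 72.82 MPa.

72.8 MPa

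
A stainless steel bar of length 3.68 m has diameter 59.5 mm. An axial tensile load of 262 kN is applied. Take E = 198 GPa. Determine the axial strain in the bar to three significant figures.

4.76e-04

A = 2781 mm².
σ = N/A = 94.23 MPa; ε = σ/E = 94.23/198000 = 4.759e-04.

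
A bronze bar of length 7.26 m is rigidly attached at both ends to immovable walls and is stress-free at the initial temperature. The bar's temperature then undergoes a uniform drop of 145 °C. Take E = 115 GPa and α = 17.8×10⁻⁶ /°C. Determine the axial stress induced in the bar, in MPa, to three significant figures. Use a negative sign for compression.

Free thermal expansion αLΔT = 17.8e-6 · 7260 · -145 = -18.74 mm.
The walls impose strain ε = −(-18.74)/7260 = 2.5810e-03; σ = Eε = 115000 · 2.5810e-03 = 296.8 MPa.

297 MPa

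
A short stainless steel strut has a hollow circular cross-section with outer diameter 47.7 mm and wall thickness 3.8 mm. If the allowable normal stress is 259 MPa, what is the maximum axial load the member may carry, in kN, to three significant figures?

A = 524.1 mm².
P_max = σ_allow · A = 259 · 524.1 = 135700 N = 135.7 kN.

136 kN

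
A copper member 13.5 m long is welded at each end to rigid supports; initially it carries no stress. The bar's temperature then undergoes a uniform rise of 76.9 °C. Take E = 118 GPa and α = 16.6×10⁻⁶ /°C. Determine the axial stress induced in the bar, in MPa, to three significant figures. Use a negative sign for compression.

-151 MPa

Free thermal expansion αLΔT = 16.6e-6 · 13500 · 76.9 = 17.23 mm.
The walls impose strain ε = −(17.23)/13500 = -1.2765e-03; σ = Eε = 118000 · -1.2765e-03 = -150.6 MPa.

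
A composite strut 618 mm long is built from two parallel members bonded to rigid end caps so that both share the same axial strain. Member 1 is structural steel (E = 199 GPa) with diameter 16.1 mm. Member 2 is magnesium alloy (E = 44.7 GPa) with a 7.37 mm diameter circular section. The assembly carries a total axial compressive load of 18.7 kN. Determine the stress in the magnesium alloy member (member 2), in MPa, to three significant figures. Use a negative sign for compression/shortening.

-19.7 MPa

A_1 = 203.6 mm².
A_2 = 42.66 mm².
Equal strain + equilibrium ⇒ each member carries load in proportion to AE: A₁E₁ = 40510000 N, A₂E₂ = 1907000 N, ΣAE = 42420000 N.
σ₂ = P·E₂/ΣAE = -18700·44700/42420000 = -19.71 MPa.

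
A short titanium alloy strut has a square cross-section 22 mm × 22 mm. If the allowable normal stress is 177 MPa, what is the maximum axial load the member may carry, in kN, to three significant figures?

85.7 kN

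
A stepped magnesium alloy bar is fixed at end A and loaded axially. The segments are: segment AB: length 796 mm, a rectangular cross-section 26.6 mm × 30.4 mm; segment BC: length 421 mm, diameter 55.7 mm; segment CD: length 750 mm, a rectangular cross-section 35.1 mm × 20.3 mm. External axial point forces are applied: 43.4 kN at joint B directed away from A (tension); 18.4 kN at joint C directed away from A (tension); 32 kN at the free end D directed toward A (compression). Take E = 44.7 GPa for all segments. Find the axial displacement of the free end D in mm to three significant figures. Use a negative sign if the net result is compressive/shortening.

Internal axial forces (sectioning from the free end, tension +): N_CD = -32 kN, N_BC = -13.6 kN, N_AB = 29.8 kN.
A_AB = 808.6 mm².
A_BC = 2437 mm².
A_CD = 712.5 mm².
δ_AB = 29800·796/(808.6·44700) = 0.6562 mm
δ_BC = -13600·421/(2437·44700) = -0.05257 mm
δ_CD = -32000·750/(712.5·44700) = -0.7535 mm
δ = Σδ_i = -0.1499 mm.

-0.150 mm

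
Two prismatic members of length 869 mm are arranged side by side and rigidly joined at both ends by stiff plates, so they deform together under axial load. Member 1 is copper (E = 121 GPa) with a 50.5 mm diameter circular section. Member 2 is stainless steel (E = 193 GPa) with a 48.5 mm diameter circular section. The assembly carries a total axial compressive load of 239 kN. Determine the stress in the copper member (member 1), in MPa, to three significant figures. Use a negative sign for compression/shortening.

-48.3 MPa

A_1 = 2003 mm².
A_2 = 1847 mm².
Equal strain + equilibrium ⇒ each member carries load in proportion to AE: A₁E₁ = 242400000 N, A₂E₂ = 356600000 N, ΣAE = 598900000 N.
σ₁ = P·E₁/ΣAE = -239000·121000/598900000 = -48.29 MPa.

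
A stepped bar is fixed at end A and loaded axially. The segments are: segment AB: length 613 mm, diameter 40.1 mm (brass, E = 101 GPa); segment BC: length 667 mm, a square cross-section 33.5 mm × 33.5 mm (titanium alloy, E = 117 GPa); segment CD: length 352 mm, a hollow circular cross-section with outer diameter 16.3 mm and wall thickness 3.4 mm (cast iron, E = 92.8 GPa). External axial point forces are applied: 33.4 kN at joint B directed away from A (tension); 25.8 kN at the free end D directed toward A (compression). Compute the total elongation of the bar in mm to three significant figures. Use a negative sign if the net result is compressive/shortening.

-0.805 mm

Internal axial forces (sectioning from the free end, tension +): N_CD = -25.8 kN, N_BC = -25.8 kN, N_AB = 7.6 kN.
A_AB = 1263 mm².
A_BC = 1122 mm².
A_CD = 137.8 mm².
δ_AB = 7600·613/(1263·101000) = 0.03652 mm
δ_BC = -25800·667/(1122·117000) = -0.1311 mm
δ_CD = -25800·352/(137.8·92800) = -0.7102 mm
δ = Σδ_i = -0.8048 mm.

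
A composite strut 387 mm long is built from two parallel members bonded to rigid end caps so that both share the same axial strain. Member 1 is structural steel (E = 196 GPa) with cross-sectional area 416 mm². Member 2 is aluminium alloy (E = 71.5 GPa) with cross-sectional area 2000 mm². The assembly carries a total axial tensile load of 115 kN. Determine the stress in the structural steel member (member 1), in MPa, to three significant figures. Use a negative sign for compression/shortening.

Equal strain + equilibrium ⇒ each member carries load in proportion to AE: A₁E₁ = 81540000 N, A₂E₂ = 143000000 N, ΣAE = 224500000 N.
σ₁ = P·E₁/ΣAE = 115000·196000/224500000 = 100.4 MPa.

100 MPa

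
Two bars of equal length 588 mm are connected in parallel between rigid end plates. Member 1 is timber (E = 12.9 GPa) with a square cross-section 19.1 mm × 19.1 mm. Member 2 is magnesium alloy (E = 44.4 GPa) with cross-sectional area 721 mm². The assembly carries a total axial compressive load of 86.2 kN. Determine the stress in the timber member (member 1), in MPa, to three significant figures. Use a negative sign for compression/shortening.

A_1 = 364.8 mm².
Equal strain + equilibrium ⇒ each member carries load in proportion to AE: A₁E₁ = 4706000 N, A₂E₂ = 32010000 N, ΣAE = 36720000 N.
σ₁ = P·E₁/ΣAE = -86200·12900/36720000 = -30.28 MPa.

-30.3 MPa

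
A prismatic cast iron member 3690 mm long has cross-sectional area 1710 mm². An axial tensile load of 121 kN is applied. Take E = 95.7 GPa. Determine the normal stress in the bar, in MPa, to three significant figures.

σ = N/A = 121000/1710 = 70.76 MPa.

70.8 MPa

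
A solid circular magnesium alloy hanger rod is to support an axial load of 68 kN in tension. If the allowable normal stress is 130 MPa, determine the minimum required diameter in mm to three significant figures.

Required area A ≥ P/σ_allow = 68000/130 = 523.1 mm².
For a solid circular section, d ≥ √(4A/π) = 25.81 mm.

25.8 mm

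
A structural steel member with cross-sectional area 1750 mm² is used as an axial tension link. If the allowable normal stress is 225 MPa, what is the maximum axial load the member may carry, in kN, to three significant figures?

394 kN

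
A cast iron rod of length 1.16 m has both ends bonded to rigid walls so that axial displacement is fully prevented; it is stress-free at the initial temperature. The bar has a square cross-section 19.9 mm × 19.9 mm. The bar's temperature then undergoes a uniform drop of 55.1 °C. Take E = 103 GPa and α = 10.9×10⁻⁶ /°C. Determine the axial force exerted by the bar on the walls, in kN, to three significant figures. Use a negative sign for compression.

Free thermal expansion αLΔT = 10.9e-6 · 1160 · -55.1 = -0.6967 mm.
The walls impose strain ε = −(-0.6967)/1160 = 6.0059e-04; σ = Eε = 103000 · 6.0059e-04 = 61.86 MPa.
Wall reaction R = σ·A = 61.86·396 = 24500 N = 24.5 kN.

24.5 kN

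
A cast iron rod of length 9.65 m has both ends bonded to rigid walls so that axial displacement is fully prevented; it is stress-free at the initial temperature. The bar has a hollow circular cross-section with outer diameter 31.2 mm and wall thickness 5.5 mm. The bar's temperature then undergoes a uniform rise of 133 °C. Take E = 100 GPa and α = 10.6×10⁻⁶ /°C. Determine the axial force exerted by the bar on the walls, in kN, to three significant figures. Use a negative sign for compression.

-62.6 kN

Free thermal expansion αLΔT = 10.6e-6 · 9650 · 133 = 13.6 mm.
The walls impose strain ε = −(13.6)/9650 = -1.4098e-03; σ = Eε = 100000 · -1.4098e-03 = -141 MPa.
Wall reaction R = σ·A = -141·444.1 = -62600 N = -62.6 kN.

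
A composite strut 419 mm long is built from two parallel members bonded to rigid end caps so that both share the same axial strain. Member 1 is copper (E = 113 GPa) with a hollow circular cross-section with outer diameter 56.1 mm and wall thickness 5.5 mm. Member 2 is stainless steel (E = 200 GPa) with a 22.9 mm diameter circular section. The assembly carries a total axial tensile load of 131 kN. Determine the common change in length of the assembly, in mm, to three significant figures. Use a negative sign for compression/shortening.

A_1 = 874.3 mm².
A_2 = 411.9 mm².
Equal strain + equilibrium ⇒ each member carries load in proportion to AE: A₁E₁ = 98800000 N, A₂E₂ = 82370000 N, ΣAE = 181200000 N.
δ = PL/ΣAE = 131000·419/181200000 = 0.303 mm.

0.303 mm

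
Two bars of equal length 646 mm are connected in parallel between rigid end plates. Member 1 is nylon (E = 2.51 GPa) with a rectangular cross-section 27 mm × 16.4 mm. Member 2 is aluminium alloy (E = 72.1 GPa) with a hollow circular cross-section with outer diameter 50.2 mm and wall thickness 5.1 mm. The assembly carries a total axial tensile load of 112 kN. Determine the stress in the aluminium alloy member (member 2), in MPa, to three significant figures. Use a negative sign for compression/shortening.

A_1 = 442.8 mm².
A_2 = 722.6 mm².
Equal strain + equilibrium ⇒ each member carries load in proportion to AE: A₁E₁ = 1111000 N, A₂E₂ = 52100000 N, ΣAE = 53210000 N.
σ₂ = P·E₂/ΣAE = 112000·72100/53210000 = 151.8 MPa.

152 MPa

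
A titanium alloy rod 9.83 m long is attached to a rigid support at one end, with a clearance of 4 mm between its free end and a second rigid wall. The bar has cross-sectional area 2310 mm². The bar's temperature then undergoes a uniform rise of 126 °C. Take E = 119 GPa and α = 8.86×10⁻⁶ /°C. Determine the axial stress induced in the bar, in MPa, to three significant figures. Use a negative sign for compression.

Free thermal expansion αLΔT = 8.86e-6 · 9830 · 126 = 10.97 mm.
The walls engage after the gap closes; constrained expansion = 10.97 − 4 = 6.974 mm.
The walls impose strain ε = −(6.974)/9830 = -7.0944e-04; σ = Eε = 119000 · -7.0944e-04 = -84.42 MPa.

-84.4 MPa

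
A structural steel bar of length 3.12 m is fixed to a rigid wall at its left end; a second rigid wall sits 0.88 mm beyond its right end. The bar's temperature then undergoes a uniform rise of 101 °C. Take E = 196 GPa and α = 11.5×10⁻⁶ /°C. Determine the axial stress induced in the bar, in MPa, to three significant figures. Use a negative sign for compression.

Free thermal expansion αLΔT = 11.5e-6 · 3120 · 101 = 3.624 mm.
The walls engage after the gap closes; constrained expansion = 3.624 − 0.88 = 2.744 mm.
The walls impose strain ε = −(2.744)/3120 = -8.7945e-04; σ = Eε = 196000 · -8.7945e-04 = -172.4 MPa.

-172 MPa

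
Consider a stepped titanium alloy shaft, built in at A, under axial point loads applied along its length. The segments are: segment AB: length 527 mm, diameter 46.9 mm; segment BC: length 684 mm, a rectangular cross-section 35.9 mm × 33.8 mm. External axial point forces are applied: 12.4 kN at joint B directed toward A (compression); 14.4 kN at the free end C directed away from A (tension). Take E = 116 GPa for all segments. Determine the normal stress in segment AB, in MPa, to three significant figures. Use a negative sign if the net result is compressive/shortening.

Internal axial forces (sectioning from the free end, tension +): N_BC = 14.4 kN, N_AB = 2 kN.
A_AB = 1728 mm².
σ_AB = N_AB/A_AB = 2000/1728 = 1.158 MPa.

1.16 MPa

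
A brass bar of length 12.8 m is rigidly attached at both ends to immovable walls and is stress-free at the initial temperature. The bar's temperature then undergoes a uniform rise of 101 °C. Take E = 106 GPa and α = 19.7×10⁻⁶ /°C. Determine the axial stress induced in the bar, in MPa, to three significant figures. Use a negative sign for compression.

-211 MPa

Free thermal expansion αLΔT = 19.7e-6 · 12800 · 101 = 25.47 mm.
The walls impose strain ε = −(25.47)/12800 = -1.9897e-03; σ = Eε = 106000 · -1.9897e-03 = -210.9 MPa.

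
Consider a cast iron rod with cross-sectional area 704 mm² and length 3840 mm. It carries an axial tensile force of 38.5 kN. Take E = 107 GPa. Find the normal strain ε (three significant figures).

5.11e-04

σ = N/A = 54.69 MPa; ε = σ/E = 54.69/107000 = 5.111e-04.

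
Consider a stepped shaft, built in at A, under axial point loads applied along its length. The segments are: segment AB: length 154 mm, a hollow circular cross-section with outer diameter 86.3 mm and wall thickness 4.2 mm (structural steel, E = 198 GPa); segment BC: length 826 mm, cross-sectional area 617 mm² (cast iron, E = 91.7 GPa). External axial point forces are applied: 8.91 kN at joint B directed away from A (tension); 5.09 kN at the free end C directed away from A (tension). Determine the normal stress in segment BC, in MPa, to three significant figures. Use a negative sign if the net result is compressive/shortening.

8.25 MPa

Internal axial forces (sectioning from the free end, tension +): N_BC = 5.09 kN, N_AB = 14 kN.
σ_BC = N_BC/A_BC = 5090/617 = 8.25 MPa.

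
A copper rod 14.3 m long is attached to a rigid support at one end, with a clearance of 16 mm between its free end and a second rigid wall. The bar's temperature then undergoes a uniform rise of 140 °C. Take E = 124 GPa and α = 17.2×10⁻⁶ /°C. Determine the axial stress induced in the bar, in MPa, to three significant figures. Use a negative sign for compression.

-160 MPa

Free thermal expansion αLΔT = 17.2e-6 · 14300 · 140 = 34.43 mm.
The walls engage after the gap closes; constrained expansion = 34.43 − 16 = 18.43 mm.
The walls impose strain ε = −(18.43)/14300 = -1.2891e-03; σ = Eε = 124000 · -1.2891e-03 = -159.9 MPa.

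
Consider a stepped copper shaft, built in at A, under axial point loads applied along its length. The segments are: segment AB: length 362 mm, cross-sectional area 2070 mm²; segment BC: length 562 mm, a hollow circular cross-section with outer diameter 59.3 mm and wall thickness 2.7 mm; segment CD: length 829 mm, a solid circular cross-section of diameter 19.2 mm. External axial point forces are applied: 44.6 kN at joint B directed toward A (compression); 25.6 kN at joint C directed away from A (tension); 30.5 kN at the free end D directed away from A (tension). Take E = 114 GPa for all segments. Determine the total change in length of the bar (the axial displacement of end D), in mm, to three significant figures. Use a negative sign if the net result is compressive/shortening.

Internal axial forces (sectioning from the free end, tension +): N_CD = 30.5 kN, N_BC = 56.1 kN, N_AB = 11.5 kN.
A_BC = 480.1 mm².
A_CD = 289.5 mm².
δ_AB = 11500·362/(2070·114000) = 0.01764 mm
δ_BC = 56100·562/(480.1·114000) = 0.5761 mm
δ_CD = 30500·829/(289.5·114000) = 0.7661 mm
δ = Σδ_i = 1.36 mm.

1.36 mm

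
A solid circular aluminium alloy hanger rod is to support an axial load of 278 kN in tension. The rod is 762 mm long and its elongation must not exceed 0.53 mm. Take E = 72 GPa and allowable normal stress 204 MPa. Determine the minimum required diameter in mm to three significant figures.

84.1 mm

Required area A ≥ P/σ_allow = 278000/204 = 1363 mm².
For a solid circular section, d ≥ √(4A/π) = 41.65 mm.
Elongation limit: A ≥ PL/(Eδ_allow) = 278000·762/(72000·0.53) = 5551 mm² ⇒ d ≥ 84.07 mm.
The elongation limit governs.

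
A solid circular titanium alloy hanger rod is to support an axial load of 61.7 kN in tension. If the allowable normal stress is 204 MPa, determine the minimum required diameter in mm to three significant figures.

19.6 mm

Required area A ≥ P/σ_allow = 61700/204 = 302.5 mm².
For a solid circular section, d ≥ √(4A/π) = 19.62 mm.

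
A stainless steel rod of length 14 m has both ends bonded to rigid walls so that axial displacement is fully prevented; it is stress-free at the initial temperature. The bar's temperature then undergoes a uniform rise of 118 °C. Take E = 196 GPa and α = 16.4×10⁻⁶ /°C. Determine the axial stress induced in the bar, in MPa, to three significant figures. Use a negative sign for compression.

Free thermal expansion αLΔT = 16.4e-6 · 14000 · 118 = 27.09 mm.
The walls impose strain ε = −(27.09)/14000 = -1.9352e-03; σ = Eε = 196000 · -1.9352e-03 = -379.3 MPa.

-379 MPa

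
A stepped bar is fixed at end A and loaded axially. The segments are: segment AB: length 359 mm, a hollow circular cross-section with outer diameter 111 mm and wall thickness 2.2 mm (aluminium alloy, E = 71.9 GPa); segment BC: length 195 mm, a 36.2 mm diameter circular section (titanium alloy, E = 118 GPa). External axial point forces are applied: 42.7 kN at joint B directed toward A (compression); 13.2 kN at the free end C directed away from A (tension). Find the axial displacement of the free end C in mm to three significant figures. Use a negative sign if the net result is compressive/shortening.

-0.175 mm

Internal axial forces (sectioning from the free end, tension +): N_BC = 13.2 kN, N_AB = -29.5 kN.
A_AB = 752 mm².
A_BC = 1029 mm².
δ_AB = -29500·359/(752·71900) = -0.1959 mm
δ_BC = 13200·195/(1029·118000) = 0.02119 mm
δ = Σδ_i = -0.1747 mm.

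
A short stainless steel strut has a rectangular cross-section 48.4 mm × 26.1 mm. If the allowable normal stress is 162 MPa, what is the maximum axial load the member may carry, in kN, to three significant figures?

A = 1263 mm².
P_max = σ_allow · A = 162 · 1263 = 204600 N = 204.6 kN.

205 kN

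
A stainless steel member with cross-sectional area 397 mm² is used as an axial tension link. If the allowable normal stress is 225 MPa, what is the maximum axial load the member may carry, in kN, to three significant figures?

P_max = σ_allow · A = 225 · 397 = 89320 N = 89.33 kN.

89.3 kN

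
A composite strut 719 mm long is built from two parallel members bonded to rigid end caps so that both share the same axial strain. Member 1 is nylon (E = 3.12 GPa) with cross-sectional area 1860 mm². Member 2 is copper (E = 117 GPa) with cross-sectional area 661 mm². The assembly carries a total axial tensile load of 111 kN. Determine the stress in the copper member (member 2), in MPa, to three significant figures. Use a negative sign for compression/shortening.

Equal strain + equilibrium ⇒ each member carries load in proportion to AE: A₁E₁ = 5803000 N, A₂E₂ = 77340000 N, ΣAE = 83140000 N.
σ₂ = P·E₂/ΣAE = 111000·117000/83140000 = 156.2 MPa.

156 MPa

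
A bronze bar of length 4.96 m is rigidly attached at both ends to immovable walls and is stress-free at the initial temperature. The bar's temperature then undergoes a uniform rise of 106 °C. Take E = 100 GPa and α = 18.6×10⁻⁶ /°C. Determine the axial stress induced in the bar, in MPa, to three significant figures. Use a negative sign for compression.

-197 MPa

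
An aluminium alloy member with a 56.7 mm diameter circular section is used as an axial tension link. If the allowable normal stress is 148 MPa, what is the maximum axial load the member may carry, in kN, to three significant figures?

374 kN

A = 2525 mm².
P_max = σ_allow · A = 148 · 2525 = 373700 N = 373.7 kN.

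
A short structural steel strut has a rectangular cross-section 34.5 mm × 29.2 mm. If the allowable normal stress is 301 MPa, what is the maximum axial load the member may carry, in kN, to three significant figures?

303 kN

A = 1007 mm².
P_max = σ_allow · A = 301 · 1007 = 303200 N = 303.2 kN.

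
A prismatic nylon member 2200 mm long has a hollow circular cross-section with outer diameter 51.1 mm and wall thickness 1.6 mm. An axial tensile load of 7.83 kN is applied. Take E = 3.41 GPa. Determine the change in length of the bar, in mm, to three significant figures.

A = 248.8 mm².
δ_mech = NL/(AE) = 7830·2200/(248.8·3410) = 20.3 mm.

20.3 mm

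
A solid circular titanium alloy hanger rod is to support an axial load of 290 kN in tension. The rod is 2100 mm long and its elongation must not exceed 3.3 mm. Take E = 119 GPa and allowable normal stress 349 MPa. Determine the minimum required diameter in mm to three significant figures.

Required area A ≥ P/σ_allow = 290000/349 = 830.9 mm².
For a solid circular section, d ≥ √(4A/π) = 32.53 mm.
Elongation limit: A ≥ PL/(Eδ_allow) = 290000·2100/(119000·3.3) = 1551 mm² ⇒ d ≥ 44.44 mm.
The elongation limit governs.

44.4 mm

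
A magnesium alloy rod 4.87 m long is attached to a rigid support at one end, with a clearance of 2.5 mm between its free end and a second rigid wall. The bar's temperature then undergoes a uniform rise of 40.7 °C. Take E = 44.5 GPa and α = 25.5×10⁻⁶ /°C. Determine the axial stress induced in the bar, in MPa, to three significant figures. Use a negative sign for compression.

-23.3 MPa

Free thermal expansion αLΔT = 25.5e-6 · 4870 · 40.7 = 5.054 mm.
The walls engage after the gap closes; constrained expansion = 5.054 − 2.5 = 2.554 mm.
The walls impose strain ε = −(2.554)/4870 = -5.2450e-04; σ = Eε = 44500 · -5.2450e-04 = -23.34 MPa.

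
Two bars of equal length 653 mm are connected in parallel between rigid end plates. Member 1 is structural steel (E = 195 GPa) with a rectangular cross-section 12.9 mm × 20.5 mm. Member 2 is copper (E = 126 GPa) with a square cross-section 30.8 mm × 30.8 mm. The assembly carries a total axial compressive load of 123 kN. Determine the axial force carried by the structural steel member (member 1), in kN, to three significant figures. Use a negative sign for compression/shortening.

-37.1 kN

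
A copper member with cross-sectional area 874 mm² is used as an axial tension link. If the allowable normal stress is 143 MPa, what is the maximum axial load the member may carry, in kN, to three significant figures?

P_max = σ_allow · A = 143 · 874 = 125000 N = 125 kN.

125 kN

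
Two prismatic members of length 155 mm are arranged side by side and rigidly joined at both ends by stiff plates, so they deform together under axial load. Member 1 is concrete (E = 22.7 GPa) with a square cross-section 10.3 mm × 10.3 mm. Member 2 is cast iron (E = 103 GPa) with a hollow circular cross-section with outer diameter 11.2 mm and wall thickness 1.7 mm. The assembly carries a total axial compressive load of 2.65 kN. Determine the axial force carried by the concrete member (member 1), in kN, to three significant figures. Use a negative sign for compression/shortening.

-0.836 kN

A_1 = 106.1 mm².
A_2 = 50.74 mm².
Equal strain + equilibrium ⇒ each member carries load in proportion to AE: A₁E₁ = 2408000 N, A₂E₂ = 5226000 N, ΣAE = 7634000 N.
F₁ = P·A₁E₁/ΣAE = -2650·2408000/7634000 = -836 N.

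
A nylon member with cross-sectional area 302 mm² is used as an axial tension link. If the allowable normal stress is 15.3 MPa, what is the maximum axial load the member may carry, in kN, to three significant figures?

4.62 kN

P_max = σ_allow · A = 15.3 · 302 = 4621 N = 4.621 kN.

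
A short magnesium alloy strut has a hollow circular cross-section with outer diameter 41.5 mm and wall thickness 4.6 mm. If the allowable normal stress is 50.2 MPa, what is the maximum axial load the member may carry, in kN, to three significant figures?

26.8 kN

A = 533.3 mm².
P_max = σ_allow · A = 50.2 · 533.3 = 26770 N = 26.77 kN.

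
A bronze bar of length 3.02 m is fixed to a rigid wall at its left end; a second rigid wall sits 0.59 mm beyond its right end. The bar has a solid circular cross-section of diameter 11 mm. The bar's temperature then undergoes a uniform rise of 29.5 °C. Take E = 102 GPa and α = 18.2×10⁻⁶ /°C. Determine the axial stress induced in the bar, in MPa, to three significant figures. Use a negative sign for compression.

-34.8 MPa

Free thermal expansion αLΔT = 18.2e-6 · 3020 · 29.5 = 1.621 mm.
The walls engage after the gap closes; constrained expansion = 1.621 − 0.59 = 1.031 mm.
The walls impose strain ε = −(1.031)/3020 = -3.4154e-04; σ = Eε = 102000 · -3.4154e-04 = -34.84 MPa.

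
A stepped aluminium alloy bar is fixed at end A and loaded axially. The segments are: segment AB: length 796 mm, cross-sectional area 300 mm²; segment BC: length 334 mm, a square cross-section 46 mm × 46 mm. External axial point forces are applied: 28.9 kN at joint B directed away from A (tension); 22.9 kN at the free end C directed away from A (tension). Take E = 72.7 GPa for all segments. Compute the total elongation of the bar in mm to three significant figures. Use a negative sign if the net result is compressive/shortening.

1.94 mm

Internal axial forces (sectioning from the free end, tension +): N_BC = 22.9 kN, N_AB = 51.8 kN.
A_BC = 2116 mm².
δ_AB = 51800·796/(300·72700) = 1.891 mm
δ_BC = 22900·334/(2116·72700) = 0.04972 mm
δ = Σδ_i = 1.94 mm.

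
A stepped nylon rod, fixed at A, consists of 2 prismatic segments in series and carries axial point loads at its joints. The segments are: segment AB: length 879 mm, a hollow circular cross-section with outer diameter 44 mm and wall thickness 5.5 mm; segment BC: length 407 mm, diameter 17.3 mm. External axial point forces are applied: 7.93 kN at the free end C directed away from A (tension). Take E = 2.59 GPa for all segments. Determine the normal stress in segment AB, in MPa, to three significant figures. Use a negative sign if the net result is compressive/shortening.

11.9 MPa

Internal axial forces (sectioning from the free end, tension +): N_BC = 7.93 kN, N_AB = 7.93 kN.
A_AB = 665.2 mm².
σ_AB = N_AB/A_AB = 7930/665.2 = 11.92 MPa.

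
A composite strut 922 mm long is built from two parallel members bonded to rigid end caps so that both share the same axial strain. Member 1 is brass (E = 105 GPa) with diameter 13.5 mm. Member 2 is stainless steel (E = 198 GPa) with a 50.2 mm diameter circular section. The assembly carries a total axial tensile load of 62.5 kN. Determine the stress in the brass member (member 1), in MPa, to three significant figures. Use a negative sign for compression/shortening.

16.1 MPa

A_1 = 143.1 mm².
A_2 = 1979 mm².
Equal strain + equilibrium ⇒ each member carries load in proportion to AE: A₁E₁ = 15030000 N, A₂E₂ = 391900000 N, ΣAE = 406900000 N.
σ₁ = P·E₁/ΣAE = 62500·105000/406900000 = 16.13 MPa.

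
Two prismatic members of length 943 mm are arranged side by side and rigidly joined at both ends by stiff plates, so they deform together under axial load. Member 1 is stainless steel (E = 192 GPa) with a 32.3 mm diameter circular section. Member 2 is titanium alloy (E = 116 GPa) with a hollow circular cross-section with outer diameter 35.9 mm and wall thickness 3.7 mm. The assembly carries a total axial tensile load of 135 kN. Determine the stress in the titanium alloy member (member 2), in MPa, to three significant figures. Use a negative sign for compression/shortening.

A_1 = 819.4 mm².
A_2 = 374.3 mm².
Equal strain + equilibrium ⇒ each member carries load in proportion to AE: A₁E₁ = 157300000 N, A₂E₂ = 43420000 N, ΣAE = 200700000 N.
σ₂ = P·E₂/ΣAE = 135000·116000/200700000 = 78.01 MPa.

78.0 MPa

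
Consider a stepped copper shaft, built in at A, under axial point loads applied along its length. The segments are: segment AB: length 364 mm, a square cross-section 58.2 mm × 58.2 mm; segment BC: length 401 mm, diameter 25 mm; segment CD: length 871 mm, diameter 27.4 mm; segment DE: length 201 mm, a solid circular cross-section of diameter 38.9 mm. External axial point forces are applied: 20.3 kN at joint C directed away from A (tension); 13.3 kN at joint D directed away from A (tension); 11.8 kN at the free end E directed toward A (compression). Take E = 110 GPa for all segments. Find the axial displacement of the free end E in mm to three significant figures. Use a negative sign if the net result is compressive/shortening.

0.185 mm

Internal axial forces (sectioning from the free end, tension +): N_DE = -11.8 kN, N_CD = 1.5 kN, N_BC = 21.8 kN, N_AB = 21.8 kN.
A_AB = 3387 mm².
A_BC = 490.9 mm².
A_CD = 589.6 mm².
A_DE = 1188 mm².
δ_AB = 21800·364/(3387·110000) = 0.0213 mm
δ_BC = 21800·401/(490.9·110000) = 0.1619 mm
δ_CD = 1500·871/(589.6·110000) = 0.02014 mm
δ_DE = -11800·201/(1188·110000) = -0.01814 mm
δ = Σδ_i = 0.1852 mm.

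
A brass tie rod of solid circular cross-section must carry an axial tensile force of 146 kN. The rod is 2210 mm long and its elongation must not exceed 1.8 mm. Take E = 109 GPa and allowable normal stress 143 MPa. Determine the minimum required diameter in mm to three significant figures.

45.8 mm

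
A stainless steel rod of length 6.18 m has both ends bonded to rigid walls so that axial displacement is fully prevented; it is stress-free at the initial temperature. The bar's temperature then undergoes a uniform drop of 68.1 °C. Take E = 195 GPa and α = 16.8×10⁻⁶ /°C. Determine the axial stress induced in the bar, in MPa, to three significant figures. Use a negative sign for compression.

223 MPa

Free thermal expansion αLΔT = 16.8e-6 · 6180 · -68.1 = -7.07 mm.
The walls impose strain ε = −(-7.07)/6180 = 1.1441e-03; σ = Eε = 195000 · 1.1441e-03 = 223.1 MPa.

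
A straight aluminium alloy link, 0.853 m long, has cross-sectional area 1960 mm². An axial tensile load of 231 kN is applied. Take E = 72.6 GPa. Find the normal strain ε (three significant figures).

0.00162

σ = N/A = 117.9 MPa; ε = σ/E = 117.9/72600 = 1.623e-03.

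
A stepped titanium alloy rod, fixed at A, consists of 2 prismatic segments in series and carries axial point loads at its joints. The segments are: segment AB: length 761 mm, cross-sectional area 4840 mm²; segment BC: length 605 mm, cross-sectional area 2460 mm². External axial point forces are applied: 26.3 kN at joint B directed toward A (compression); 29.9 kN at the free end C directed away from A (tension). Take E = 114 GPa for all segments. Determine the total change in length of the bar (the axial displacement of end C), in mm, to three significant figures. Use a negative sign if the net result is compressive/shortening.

Internal axial forces (sectioning from the free end, tension +): N_BC = 29.9 kN, N_AB = 3.6 kN.
δ_AB = 3600·761/(4840·114000) = 0.004965 mm
δ_BC = 29900·605/(2460·114000) = 0.0645 mm
δ = Σδ_i = 0.06947 mm.

0.0695 mm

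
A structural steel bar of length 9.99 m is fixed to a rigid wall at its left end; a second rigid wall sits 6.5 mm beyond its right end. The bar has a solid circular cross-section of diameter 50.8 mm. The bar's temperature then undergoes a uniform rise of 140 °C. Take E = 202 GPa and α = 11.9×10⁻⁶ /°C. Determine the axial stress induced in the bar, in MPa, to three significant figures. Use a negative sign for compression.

Free thermal expansion αLΔT = 11.9e-6 · 9990 · 140 = 16.64 mm.
The walls engage after the gap closes; constrained expansion = 16.64 − 6.5 = 10.14 mm.
The walls impose strain ε = −(10.14)/9990 = -1.0153e-03; σ = Eε = 202000 · -1.0153e-03 = -205.1 MPa.

-205 MPa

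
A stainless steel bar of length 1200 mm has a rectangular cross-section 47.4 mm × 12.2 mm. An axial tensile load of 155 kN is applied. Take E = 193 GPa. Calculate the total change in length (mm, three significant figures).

1.67 mm

A = 578.3 mm².
δ_mech = NL/(AE) = 155000·1200/(578.3·193000) = 1.667 mm.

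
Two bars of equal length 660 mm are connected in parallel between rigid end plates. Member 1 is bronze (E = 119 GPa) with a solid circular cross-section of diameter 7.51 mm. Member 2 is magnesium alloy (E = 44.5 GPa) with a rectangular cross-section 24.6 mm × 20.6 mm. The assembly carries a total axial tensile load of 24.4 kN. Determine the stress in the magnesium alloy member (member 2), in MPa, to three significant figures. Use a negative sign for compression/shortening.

A_1 = 44.3 mm².
A_2 = 506.8 mm².
Equal strain + equilibrium ⇒ each member carries load in proportion to AE: A₁E₁ = 5271000 N, A₂E₂ = 22550000 N, ΣAE = 27820000 N.
σ₂ = P·E₂/ΣAE = 24400·44500/27820000 = 39.03 MPa.

39.0 MPa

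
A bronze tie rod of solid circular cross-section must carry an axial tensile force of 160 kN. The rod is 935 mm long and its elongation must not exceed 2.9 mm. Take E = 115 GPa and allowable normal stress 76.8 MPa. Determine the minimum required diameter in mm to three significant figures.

51.5 mm

Required area A ≥ P/σ_allow = 160000/76.8 = 2083 mm².
For a solid circular section, d ≥ √(4A/π) = 51.5 mm.
Elongation limit: A ≥ PL/(Eδ_allow) = 160000·935/(115000·2.9) = 448.6 mm² ⇒ d ≥ 23.9 mm.
The stress limit governs.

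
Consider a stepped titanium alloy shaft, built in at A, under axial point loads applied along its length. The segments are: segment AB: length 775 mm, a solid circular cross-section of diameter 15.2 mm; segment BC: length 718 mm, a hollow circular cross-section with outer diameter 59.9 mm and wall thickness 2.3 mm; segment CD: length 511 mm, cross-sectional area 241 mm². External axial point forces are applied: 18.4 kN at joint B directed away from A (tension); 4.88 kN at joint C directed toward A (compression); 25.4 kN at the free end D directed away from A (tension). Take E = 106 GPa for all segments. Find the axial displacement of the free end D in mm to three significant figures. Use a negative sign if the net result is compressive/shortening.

2.41 mm

Internal axial forces (sectioning from the free end, tension +): N_CD = 25.4 kN, N_BC = 20.52 kN, N_AB = 38.92 kN.
A_AB = 181.5 mm².
A_BC = 416.2 mm².
δ_AB = 38920·775/(181.5·106000) = 1.568 mm
δ_BC = 20520·718/(416.2·106000) = 0.334 mm
δ_CD = 25400·511/(241·106000) = 0.5081 mm
δ = Σδ_i = 2.41 mm.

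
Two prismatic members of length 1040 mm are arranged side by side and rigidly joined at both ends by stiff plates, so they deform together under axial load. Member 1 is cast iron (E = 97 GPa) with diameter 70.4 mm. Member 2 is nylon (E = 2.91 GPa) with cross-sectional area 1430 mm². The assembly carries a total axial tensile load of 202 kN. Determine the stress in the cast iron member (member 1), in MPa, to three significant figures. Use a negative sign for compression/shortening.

A_1 = 3893 mm².
Equal strain + equilibrium ⇒ each member carries load in proportion to AE: A₁E₁ = 377600000 N, A₂E₂ = 4161000 N, ΣAE = 381700000 N.
σ₁ = P·E₁/ΣAE = 202000·97000/381700000 = 51.33 MPa.

51.3 MPa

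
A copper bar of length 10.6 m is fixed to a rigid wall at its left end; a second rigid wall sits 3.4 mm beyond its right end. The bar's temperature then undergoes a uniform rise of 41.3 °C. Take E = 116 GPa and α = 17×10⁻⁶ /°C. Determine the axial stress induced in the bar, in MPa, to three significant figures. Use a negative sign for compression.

-44.2 MPa

Free thermal expansion αLΔT = 17e-6 · 10600 · 41.3 = 7.442 mm.
The walls engage after the gap closes; constrained expansion = 7.442 − 3.4 = 4.042 mm.
The walls impose strain ε = −(4.042)/10600 = -3.8135e-04; σ = Eε = 116000 · -3.8135e-04 = -44.24 MPa.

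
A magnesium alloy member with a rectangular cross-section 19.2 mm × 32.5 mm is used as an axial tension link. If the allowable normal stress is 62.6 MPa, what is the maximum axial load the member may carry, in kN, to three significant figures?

39.1 kN

A = 624 mm².
P_max = σ_allow · A = 62.6 · 624 = 39060 N = 39.06 kN.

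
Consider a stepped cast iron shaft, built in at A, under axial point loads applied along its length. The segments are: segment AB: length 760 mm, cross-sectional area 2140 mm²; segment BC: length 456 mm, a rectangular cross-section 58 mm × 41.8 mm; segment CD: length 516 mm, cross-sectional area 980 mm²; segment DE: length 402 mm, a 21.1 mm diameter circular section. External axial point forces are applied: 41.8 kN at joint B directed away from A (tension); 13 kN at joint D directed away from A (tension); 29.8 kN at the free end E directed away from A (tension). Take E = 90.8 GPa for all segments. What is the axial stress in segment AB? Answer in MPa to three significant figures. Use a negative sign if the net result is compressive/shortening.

Internal axial forces (sectioning from the free end, tension +): N_DE = 29.8 kN, N_CD = 42.8 kN, N_BC = 42.8 kN, N_AB = 84.6 kN.
σ_AB = N_AB/A_AB = 84600/2140 = 39.53 MPa.

39.5 MPa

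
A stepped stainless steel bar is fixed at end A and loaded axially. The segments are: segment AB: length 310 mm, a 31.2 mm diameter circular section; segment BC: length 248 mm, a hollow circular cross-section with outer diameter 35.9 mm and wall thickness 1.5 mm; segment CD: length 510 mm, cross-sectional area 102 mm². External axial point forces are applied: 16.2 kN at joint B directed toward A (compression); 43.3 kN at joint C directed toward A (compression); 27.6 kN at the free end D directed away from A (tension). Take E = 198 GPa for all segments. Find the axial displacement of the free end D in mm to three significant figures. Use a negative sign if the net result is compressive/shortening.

0.510 mm

Internal axial forces (sectioning from the free end, tension +): N_CD = 27.6 kN, N_BC = -15.7 kN, N_AB = -31.9 kN.
A_AB = 764.5 mm².
A_BC = 162.1 mm².
δ_AB = -31900·310/(764.5·198000) = -0.06533 mm
δ_BC = -15700·248/(162.1·198000) = -0.1213 mm
δ_CD = 27600·510/(102·198000) = 0.697 mm
δ = Σδ_i = 0.5103 mm.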